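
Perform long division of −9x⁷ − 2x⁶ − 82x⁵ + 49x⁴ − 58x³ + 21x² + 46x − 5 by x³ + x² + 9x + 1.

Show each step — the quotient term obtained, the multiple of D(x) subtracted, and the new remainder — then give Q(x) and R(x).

Q(x) = −9x⁴ + 7x³ − 8x² + 3x + 4; R(x) = −2x² + 7x − 9

Step 1: lead(−9x⁷ − 2x⁶ − 82x⁵ + 49x⁴ − 58x³ + 21x² + 46x − 5) ÷ lead(D) = −9x⁷ ÷ x³ = −9x⁴. Subtract (−9x⁴)·D = −9x⁷ − 9x⁶ − 81x⁵ − 9x⁴. Remainder: 7x⁶ − x⁵ + 58x⁴ − 58x³ + 21x² + 46x − 5.
Step 2: lead(7x⁶ − x⁵ + 58x⁴ − 58x³ + 21x² + 46x − 5) ÷ lead(D) = 7x⁶ ÷ x³ = 7x³. Subtract (7x³)·D = 7x⁶ + 7x⁵ + 63x⁴ + 7x³. Remainder: −8x⁵ − 5x⁴ − 65x³ + 21x² + 46x − 5.
Step 3: lead(−8x⁵ − 5x⁴ − 65x³ + 21x² + 46x − 5) ÷ lead(D) = −8x⁵ ÷ x³ = −8x². Subtract (−8x²)·D = −8x⁵ − 8x⁴ − 72x³ − 8x². Remainder: 3x⁴ + 7x³ + 29x² + 46x − 5.
Step 4: lead(3x⁴ + 7x³ + 29x² + 46x − 5) ÷ lead(D) = 3x⁴ ÷ x³ = 3x. Subtract (3x)·D = 3x⁴ + 3x³ + 27x² + 3x. Remainder: 4x³ + 2x² + 43x − 5.
Step 5: lead(4x³ + 2x² + 43x − 5) ÷ lead(D) = 4x³ ÷ x³ = 4. Subtract (4)·D = 4x³ + 4x² + 36x + 4. Remainder: −2x² + 7x − 9.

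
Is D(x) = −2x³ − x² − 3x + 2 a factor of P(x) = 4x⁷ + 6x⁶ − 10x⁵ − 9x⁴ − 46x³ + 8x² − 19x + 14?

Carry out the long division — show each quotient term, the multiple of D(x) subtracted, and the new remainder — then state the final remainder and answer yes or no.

R(x) = 0, so D(x) is a factor of P(x). yes

Step 1: lead(4x⁷ + 6x⁶ − 10x⁵ − 9x⁴ − 46x³ + 8x² − 19x + 14) ÷ lead(D) = 4x⁷ ÷ −2x³ = −2x⁴. Subtract (−2x⁴)·D = 4x⁷ + 2x⁶ + 6x⁵ − 4x⁴. Remainder: 4x⁶ − 16x⁵ − 5x⁴ − 46x³ + 8x² − 19x + 14.
Step 2: lead(4x⁶ − 16x⁵ − 5x⁴ − 46x³ + 8x² − 19x + 14) ÷ lead(D) = 4x⁶ ÷ −2x³ = −2x³. Subtract (−2x³)·D = 4x⁶ + 2x⁵ + 6x⁴ − 4x³. Remainder: −18x⁵ − 11x⁴ − 42x³ + 8x² − 19x + 14.
Step 3: lead(−18x⁵ − 11x⁴ − 42x³ + 8x² − 19x + 14) ÷ lead(D) = −18x⁵ ÷ −2x³ = 9x². Subtract (9x²)·D = −18x⁵ − 9x⁴ − 27x³ + 18x². Remainder: −2x⁴ − 15x³ − 10x² − 19x + 14.
Step 4: lead(−2x⁴ − 15x³ − 10x² − 19x + 14) ÷ lead(D) = −2x⁴ ÷ −2x³ = x. Subtract (x)·D = −2x⁴ − x³ − 3x² + 2x. Remainder: −14x³ − 7x² − 21x + 14.
Step 5: lead(−14x³ − 7x² − 21x + 14) ÷ lead(D) = −14x³ ÷ −2x³ = 7. Subtract (7)·D = −14x³ − 7x² − 21x + 14. Remainder: 0.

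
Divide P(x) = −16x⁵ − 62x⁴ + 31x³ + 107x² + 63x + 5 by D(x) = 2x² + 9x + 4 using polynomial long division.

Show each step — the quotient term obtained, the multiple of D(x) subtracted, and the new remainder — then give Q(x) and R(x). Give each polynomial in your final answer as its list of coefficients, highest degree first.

Step 1: lead(−16x⁵ − 62x⁴ + 31x³ + 107x² + 63x + 5) ÷ lead(D) = −16x⁵ ÷ 2x² = −8x³. Subtract (−8x³)·D = −16x⁵ − 72x⁴ − 32x³. Remainder: 10x⁴ + 63x³ + 107x² + 63x + 5.
Step 2: lead(10x⁴ + 63x³ + 107x² + 63x + 5) ÷ lead(D) = 10x⁴ ÷ 2x² = 5x². Subtract (5x²)·D = 10x⁴ + 45x³ + 20x². Remainder: 18x³ + 87x² + 63x + 5.
Step 3: lead(18x³ + 87x² + 63x + 5) ÷ lead(D) = 18x³ ÷ 2x² = 9x. Subtract (9x)·D = 18x³ + 81x² + 36x. Remainder: 6x² + 27x + 5.
Step 4: lead(6x² + 27x + 5) ÷ lead(D) = 6x² ÷ 2x² = 3. Subtract (3)·D = 6x² + 27x + 12. Remainder: −7.

Q = [-8, 5, 9, 3]; R = [-7]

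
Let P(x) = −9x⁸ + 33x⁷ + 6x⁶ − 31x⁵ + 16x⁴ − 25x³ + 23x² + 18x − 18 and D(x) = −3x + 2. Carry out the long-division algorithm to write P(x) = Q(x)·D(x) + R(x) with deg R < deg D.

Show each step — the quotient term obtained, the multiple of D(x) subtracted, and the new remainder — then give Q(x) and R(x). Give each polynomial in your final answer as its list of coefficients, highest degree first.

Step 1: lead(−9x⁸ + 33x⁷ + 6x⁶ − 31x⁵ + 16x⁴ − 25x³ + 23x² + 18x − 18) ÷ lead(D) = −9x⁸ ÷ −3x = 3x⁷. Subtract (3x⁷)·D = −9x⁸ + 6x⁷. Remainder: 27x⁷ + 6x⁶ − 31x⁵ + 16x⁴ − 25x³ + 23x² + 18x − 18.
Step 2: lead(27x⁷ + 6x⁶ − 31x⁵ + 16x⁴ − 25x³ + 23x² + 18x − 18) ÷ lead(D) = 27x⁷ ÷ −3x = −9x⁶. Subtract (−9x⁶)·D = 27x⁷ − 18x⁶. Remainder: 24x⁶ − 31x⁵ + 16x⁴ − 25x³ + 23x² + 18x − 18.
Step 3: lead(24x⁶ − 31x⁵ + 16x⁴ − 25x³ + 23x² + 18x − 18) ÷ lead(D) = 24x⁶ ÷ −3x = −8x⁵. Subtract (−8x⁵)·D = 24x⁶ − 16x⁵. Remainder: −15x⁵ + 16x⁴ − 25x³ + 23x² + 18x − 18.
Step 4: lead(−15x⁵ + 16x⁴ − 25x³ + 23x² + 18x − 18) ÷ lead(D) = −15x⁵ ÷ −3x = 5x⁴. Subtract (5x⁴)·D = −15x⁵ + 10x⁴. Remainder: 6x⁴ − 25x³ + 23x² + 18x − 18.
Step 5: lead(6x⁴ − 25x³ + 23x² + 18x − 18) ÷ lead(D) = 6x⁴ ÷ −3x = −2x³. Subtract (−2x³)·D = 6x⁴ − 4x³. Remainder: −21x³ + 23x² + 18x − 18.
Step 6: lead(−21x³ + 23x² + 18x − 18) ÷ lead(D) = −21x³ ÷ −3x = 7x². Subtract (7x²)·D = −21x³ + 14x². Remainder: 9x² + 18x − 18.
Step 7: lead(9x² + 18x − 18) ÷ lead(D) = 9x² ÷ −3x = −3x. Subtract (−3x)·D = 9x² − 6x. Remainder: 24x − 18.
Step 8: lead(24x − 18) ÷ lead(D) = 24x ÷ −3x = −8. Subtract (−8)·D = 24x − 16. Remainder: −2.

Q = [3, -9, -8, 5, -2, 7, -3, -8]; R = [-2]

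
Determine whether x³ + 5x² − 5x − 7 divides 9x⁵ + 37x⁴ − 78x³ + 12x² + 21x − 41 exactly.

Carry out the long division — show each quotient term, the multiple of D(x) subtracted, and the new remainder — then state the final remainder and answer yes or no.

Step 1: lead(9x⁵ + 37x⁴ − 78x³ + 12x² + 21x − 41) ÷ lead(D) = 9x⁵ ÷ x³ = 9x². Subtract (9x²)·D = 9x⁵ + 45x⁴ − 45x³ − 63x². Remainder: −8x⁴ − 33x³ + 75x² + 21x − 41.
Step 2: lead(−8x⁴ − 33x³ + 75x² + 21x − 41) ÷ lead(D) = −8x⁴ ÷ x³ = −8x. Subtract (−8x)·D = −8x⁴ − 40x³ + 40x² + 56x. Remainder: 7x³ + 35x² − 35x − 41.
Step 3: lead(7x³ + 35x² − 35x − 41) ÷ lead(D) = 7x³ ÷ x³ = 7. Subtract (7)·D = 7x³ + 35x² − 35x − 49. Remainder: 8.

R(x) = 8, so D(x) is not a factor of P(x). no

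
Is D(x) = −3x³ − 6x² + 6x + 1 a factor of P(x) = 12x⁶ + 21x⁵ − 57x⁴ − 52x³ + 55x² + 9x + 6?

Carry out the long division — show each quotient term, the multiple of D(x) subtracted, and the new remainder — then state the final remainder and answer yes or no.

Step 1: lead(12x⁶ + 21x⁵ − 57x⁴ − 52x³ + 55x² + 9x + 6) ÷ lead(D) = 12x⁶ ÷ −3x³ = −4x³. Subtract (−4x³)·D = 12x⁶ + 24x⁵ − 24x⁴ − 4x³. Remainder: −3x⁵ − 33x⁴ − 48x³ + 55x² + 9x + 6.
Step 2: lead(−3x⁵ − 33x⁴ − 48x³ + 55x² + 9x + 6) ÷ lead(D) = −3x⁵ ÷ −3x³ = x². Subtract (x²)·D = −3x⁵ − 6x⁴ + 6x³ + x². Remainder: −27x⁴ − 54x³ + 54x² + 9x + 6.
Step 3: lead(−27x⁴ − 54x³ + 54x² + 9x + 6) ÷ lead(D) = −27x⁴ ÷ −3x³ = 9x. Subtract (9x)·D = −27x⁴ − 54x³ + 54x² + 9x. Remainder: 6.

R(x) = 6, so D(x) is not a factor of P(x). no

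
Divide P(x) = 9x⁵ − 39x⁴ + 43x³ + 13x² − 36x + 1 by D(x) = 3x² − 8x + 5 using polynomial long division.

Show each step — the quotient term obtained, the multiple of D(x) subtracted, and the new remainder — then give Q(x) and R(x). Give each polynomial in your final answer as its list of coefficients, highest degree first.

Step 1: lead(9x⁵ − 39x⁴ + 43x³ + 13x² − 36x + 1) ÷ lead(D) = 9x⁵ ÷ 3x² = 3x³. Subtract (3x³)·D = 9x⁵ − 24x⁴ + 15x³. Remainder: −15x⁴ + 28x³ + 13x² − 36x + 1.
Step 2: lead(−15x⁴ + 28x³ + 13x² − 36x + 1) ÷ lead(D) = −15x⁴ ÷ 3x² = −5x². Subtract (−5x²)·D = −15x⁴ + 40x³ − 25x². Remainder: −12x³ + 38x² − 36x + 1.
Step 3: lead(−12x³ + 38x² − 36x + 1) ÷ lead(D) = −12x³ ÷ 3x² = −4x. Subtract (−4x)·D = −12x³ + 32x² − 20x. Remainder: 6x² − 16x + 1.
Step 4: lead(6x² − 16x + 1) ÷ lead(D) = 6x² ÷ 3x² = 2. Subtract (2)·D = 6x² − 16x + 10. Remainder: −9.

Q = [3, -5, -4, 2]; R = [-9]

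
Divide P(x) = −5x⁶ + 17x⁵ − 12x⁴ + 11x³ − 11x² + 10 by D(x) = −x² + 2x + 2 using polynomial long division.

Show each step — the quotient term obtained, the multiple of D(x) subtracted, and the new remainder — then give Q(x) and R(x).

Step 1: lead(−5x⁶ + 17x⁵ − 12x⁴ + 11x³ − 11x² + 10) ÷ lead(D) = −5x⁶ ÷ −x² = 5x⁴. Subtract (5x⁴)·D = −5x⁶ + 10x⁵ + 10x⁴. Remainder: 7x⁵ − 22x⁴ + 11x³ − 11x² + 10.
Step 2: lead(7x⁵ − 22x⁴ + 11x³ − 11x² + 10) ÷ lead(D) = 7x⁵ ÷ −x² = −7x³. Subtract (−7x³)·D = 7x⁵ − 14x⁴ − 14x³. Remainder: −8x⁴ + 25x³ − 11x² + 10.
Step 3: lead(−8x⁴ + 25x³ − 11x² + 10) ÷ lead(D) = −8x⁴ ÷ −x² = 8x². Subtract (8x²)·D = −8x⁴ + 16x³ + 16x². Remainder: 9x³ − 27x² + 10.
Step 4: lead(9x³ − 27x² + 10) ÷ lead(D) = 9x³ ÷ −x² = −9x. Subtract (−9x)·D = 9x³ − 18x² − 18x. Remainder: −9x² + 18x + 10.
Step 5: lead(−9x² + 18x + 10) ÷ lead(D) = −9x² ÷ −x² = 9. Subtract (9)·D = −9x² + 18x + 18. Remainder: −8.

Q(x) = 5x⁴ − 7x³ + 8x² − 9x + 9; R(x) = −8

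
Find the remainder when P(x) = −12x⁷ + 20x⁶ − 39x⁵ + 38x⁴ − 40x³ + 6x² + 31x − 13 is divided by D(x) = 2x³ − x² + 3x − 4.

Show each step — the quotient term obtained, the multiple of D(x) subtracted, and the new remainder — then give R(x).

Step 1: lead(−12x⁷ + 20x⁶ − 39x⁵ + 38x⁴ − 40x³ + 6x² + 31x − 13) ÷ lead(D) = −12x⁷ ÷ 2x³ = −6x⁴. Subtract (−6x⁴)·D = −12x⁷ + 6x⁶ − 18x⁵ + 24x⁴. Remainder: 14x⁶ − 21x⁵ + 14x⁴ − 40x³ + 6x² + 31x − 13.
Step 2: lead(14x⁶ − 21x⁵ + 14x⁴ − 40x³ + 6x² + 31x − 13) ÷ lead(D) = 14x⁶ ÷ 2x³ = 7x³. Subtract (7x³)·D = 14x⁶ − 7x⁵ + 21x⁴ − 28x³. Remainder: −14x⁵ − 7x⁴ − 12x³ + 6x² + 31x − 13.
Step 3: lead(−14x⁵ − 7x⁴ − 12x³ + 6x² + 31x − 13) ÷ lead(D) = −14x⁵ ÷ 2x³ = −7x². Subtract (−7x²)·D = −14x⁵ + 7x⁴ − 21x³ + 28x². Remainder: −14x⁴ + 9x³ − 22x² + 31x − 13.
Step 4: lead(−14x⁴ + 9x³ − 22x² + 31x − 13) ÷ lead(D) = −14x⁴ ÷ 2x³ = −7x. Subtract (−7x)·D = −14x⁴ + 7x³ − 21x² + 28x. Remainder: 2x³ − x² + 3x − 13.
Step 5: lead(2x³ − x² + 3x − 13) ÷ lead(D) = 2x³ ÷ 2x³ = 1. Subtract (1)·D = 2x³ − x² + 3x − 4. Remainder: −9.

R(x) = −9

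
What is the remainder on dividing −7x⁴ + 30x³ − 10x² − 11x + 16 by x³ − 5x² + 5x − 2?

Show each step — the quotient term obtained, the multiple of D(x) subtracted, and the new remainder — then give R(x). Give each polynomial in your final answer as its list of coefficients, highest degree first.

Step 1: lead(−7x⁴ + 30x³ − 10x² − 11x + 16) ÷ lead(D) = −7x⁴ ÷ x³ = −7x. Subtract (−7x)·D = −7x⁴ + 35x³ − 35x² + 14x. Remainder: −5x³ + 25x² − 25x + 16.
Step 2: lead(−5x³ + 25x² − 25x + 16) ÷ lead(D) = −5x³ ÷ x³ = −5. Subtract (−5)·D = −5x³ + 25x² − 25x + 10. Remainder: 6.

R = [6]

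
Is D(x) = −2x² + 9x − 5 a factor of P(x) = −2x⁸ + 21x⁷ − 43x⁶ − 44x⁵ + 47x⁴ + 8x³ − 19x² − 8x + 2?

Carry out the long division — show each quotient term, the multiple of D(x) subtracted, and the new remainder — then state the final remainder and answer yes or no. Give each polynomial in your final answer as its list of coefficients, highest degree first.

R = [-8], so D(x) is not a factor of P(x). no

Step 1: lead(−2x⁸ + 21x⁷ − 43x⁶ − 44x⁵ + 47x⁴ + 8x³ − 19x² − 8x + 2) ÷ lead(D) = −2x⁸ ÷ −2x² = x⁶. Subtract (x⁶)·D = −2x⁸ + 9x⁷ − 5x⁶. Remainder: 12x⁷ − 38x⁶ − 44x⁵ + 47x⁴ + 8x³ − 19x² − 8x + 2.
Step 2: lead(12x⁷ − 38x⁶ − 44x⁵ + 47x⁴ + 8x³ − 19x² − 8x + 2) ÷ lead(D) = 12x⁷ ÷ −2x² = −6x⁵. Subtract (−6x⁵)·D = 12x⁷ − 54x⁶ + 30x⁵. Remainder: 16x⁶ − 74x⁵ + 47x⁴ + 8x³ − 19x² − 8x + 2.
Step 3: lead(16x⁶ − 74x⁵ + 47x⁴ + 8x³ − 19x² − 8x + 2) ÷ lead(D) = 16x⁶ ÷ −2x² = −8x⁴. Subtract (−8x⁴)·D = 16x⁶ − 72x⁵ + 40x⁴. Remainder: −2x⁵ + 7x⁴ + 8x³ − 19x² − 8x + 2.
Step 4: lead(−2x⁵ + 7x⁴ + 8x³ − 19x² − 8x + 2) ÷ lead(D) = −2x⁵ ÷ −2x² = x³. Subtract (x³)·D = −2x⁵ + 9x⁴ − 5x³. Remainder: −2x⁴ + 13x³ − 19x² − 8x + 2.
Step 5: lead(−2x⁴ + 13x³ − 19x² − 8x + 2) ÷ lead(D) = −2x⁴ ÷ −2x² = x². Subtract (x²)·D = −2x⁴ + 9x³ − 5x². Remainder: 4x³ − 14x² − 8x + 2.
Step 6: lead(4x³ − 14x² − 8x + 2) ÷ lead(D) = 4x³ ÷ −2x² = −2x. Subtract (−2x)·D = 4x³ − 18x² + 10x. Remainder: 4x² − 18x + 2.
Step 7: lead(4x² − 18x + 2) ÷ lead(D) = 4x² ÷ −2x² = −2. Subtract (−2)·D = 4x² − 18x + 10. Remainder: −8.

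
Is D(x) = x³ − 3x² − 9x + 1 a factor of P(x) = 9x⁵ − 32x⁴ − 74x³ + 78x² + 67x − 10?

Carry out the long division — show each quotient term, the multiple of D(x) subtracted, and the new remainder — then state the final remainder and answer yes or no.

Step 1: lead(9x⁵ − 32x⁴ − 74x³ + 78x² + 67x − 10) ÷ lead(D) = 9x⁵ ÷ x³ = 9x². Subtract (9x²)·D = 9x⁵ − 27x⁴ − 81x³ + 9x². Remainder: −5x⁴ + 7x³ + 69x² + 67x − 10.
Step 2: lead(−5x⁴ + 7x³ + 69x² + 67x − 10) ÷ lead(D) = −5x⁴ ÷ x³ = −5x. Subtract (−5x)·D = −5x⁴ + 15x³ + 45x² − 5x. Remainder: −8x³ + 24x² + 72x − 10.
Step 3: lead(−8x³ + 24x² + 72x − 10) ÷ lead(D) = −8x³ ÷ x³ = −8. Subtract (−8)·D = −8x³ + 24x² + 72x − 8. Remainder: −2.

R(x) = −2, so D(x) is not a factor of P(x). no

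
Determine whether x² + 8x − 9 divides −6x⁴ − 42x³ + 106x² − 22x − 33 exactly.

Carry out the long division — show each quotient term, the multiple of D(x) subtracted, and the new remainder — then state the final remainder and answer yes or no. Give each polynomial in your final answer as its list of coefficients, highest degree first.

R = [3], so D(x) is not a factor of P(x). no

Step 1: lead(−6x⁴ − 42x³ + 106x² − 22x − 33) ÷ lead(D) = −6x⁴ ÷ x² = −6x². Subtract (−6x²)·D = −6x⁴ − 48x³ + 54x². Remainder: 6x³ + 52x² − 22x − 33.
Step 2: lead(6x³ + 52x² − 22x − 33) ÷ lead(D) = 6x³ ÷ x² = 6x. Subtract (6x)·D = 6x³ + 48x² − 54x. Remainder: 4x² + 32x − 33.
Step 3: lead(4x² + 32x − 33) ÷ lead(D) = 4x² ÷ x² = 4. Subtract (4)·D = 4x² + 32x − 36. Remainder: 3.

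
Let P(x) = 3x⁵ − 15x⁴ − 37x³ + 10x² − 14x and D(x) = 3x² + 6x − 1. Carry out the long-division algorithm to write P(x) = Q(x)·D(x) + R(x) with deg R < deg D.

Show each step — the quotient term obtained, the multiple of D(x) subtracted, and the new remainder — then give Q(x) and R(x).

Q(x) = x³ − 7x² + 2x − 3; R(x) = 6x − 3

Step 1: lead(3x⁵ − 15x⁴ − 37x³ + 10x² − 14x) ÷ lead(D) = 3x⁵ ÷ 3x² = x³. Subtract (x³)·D = 3x⁵ + 6x⁴ − x³. Remainder: −21x⁴ − 36x³ + 10x² − 14x.
Step 2: lead(−21x⁴ − 36x³ + 10x² − 14x) ÷ lead(D) = −21x⁴ ÷ 3x² = −7x². Subtract (−7x²)·D = −21x⁴ − 42x³ + 7x². Remainder: 6x³ + 3x² − 14x.
Step 3: lead(6x³ + 3x² − 14x) ÷ lead(D) = 6x³ ÷ 3x² = 2x. Subtract (2x)·D = 6x³ + 12x² − 2x. Remainder: −9x² − 12x.
Step 4: lead(−9x² − 12x) ÷ lead(D) = −9x² ÷ 3x² = −3. Subtract (−3)·D = −9x² − 18x + 3. Remainder: 6x − 3.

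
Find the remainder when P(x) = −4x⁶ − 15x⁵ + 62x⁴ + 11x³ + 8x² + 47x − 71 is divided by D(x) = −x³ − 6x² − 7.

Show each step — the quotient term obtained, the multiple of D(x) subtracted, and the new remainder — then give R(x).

R(x) = −x² − 9x − 8

Step 1: lead(−4x⁶ − 15x⁵ + 62x⁴ + 11x³ + 8x² + 47x − 71) ÷ lead(D) = −4x⁶ ÷ −x³ = 4x³. Subtract (4x³)·D = −4x⁶ − 24x⁵ − 28x³. Remainder: 9x⁵ + 62x⁴ + 39x³ + 8x² + 47x − 71.
Step 2: lead(9x⁵ + 62x⁴ + 39x³ + 8x² + 47x − 71) ÷ lead(D) = 9x⁵ ÷ −x³ = −9x². Subtract (−9x²)·D = 9x⁵ + 54x⁴ + 63x². Remainder: 8x⁴ + 39x³ − 55x² + 47x − 71.
Step 3: lead(8x⁴ + 39x³ − 55x² + 47x − 71) ÷ lead(D) = 8x⁴ ÷ −x³ = −8x. Subtract (−8x)·D = 8x⁴ + 48x³ + 56x. Remainder: −9x³ − 55x² − 9x − 71.
Step 4: lead(−9x³ − 55x² − 9x − 71) ÷ lead(D) = −9x³ ÷ −x³ = 9. Subtract (9)·D = −9x³ − 54x² − 63. Remainder: −x² − 9x − 8.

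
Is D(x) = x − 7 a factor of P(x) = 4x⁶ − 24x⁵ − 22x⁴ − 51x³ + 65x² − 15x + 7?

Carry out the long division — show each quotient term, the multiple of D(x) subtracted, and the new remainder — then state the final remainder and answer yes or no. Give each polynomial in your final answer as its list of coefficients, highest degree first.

R = [0], so D(x) is a factor of P(x). yes

Step 1: lead(4x⁶ − 24x⁵ − 22x⁴ − 51x³ + 65x² − 15x + 7) ÷ lead(D) = 4x⁶ ÷ x = 4x⁵. Subtract (4x⁵)·D = 4x⁶ − 28x⁵. Remainder: 4x⁵ − 22x⁴ − 51x³ + 65x² − 15x + 7.
Step 2: lead(4x⁵ − 22x⁴ − 51x³ + 65x² − 15x + 7) ÷ lead(D) = 4x⁵ ÷ x = 4x⁴. Subtract (4x⁴)·D = 4x⁵ − 28x⁴. Remainder: 6x⁴ − 51x³ + 65x² − 15x + 7.
Step 3: lead(6x⁴ − 51x³ + 65x² − 15x + 7) ÷ lead(D) = 6x⁴ ÷ x = 6x³. Subtract (6x³)·D = 6x⁴ − 42x³. Remainder: −9x³ + 65x² − 15x + 7.
Step 4: lead(−9x³ + 65x² − 15x + 7) ÷ lead(D) = −9x³ ÷ x = −9x². Subtract (−9x²)·D = −9x³ + 63x². Remainder: 2x² − 15x + 7.
Step 5: lead(2x² − 15x + 7) ÷ lead(D) = 2x² ÷ x = 2x. Subtract (2x)·D = 2x² − 14x. Remainder: −x + 7.
Step 6: lead(−x + 7) ÷ lead(D) = −x ÷ x = −1. Subtract (−1)·D = −x + 7. Remainder: 0.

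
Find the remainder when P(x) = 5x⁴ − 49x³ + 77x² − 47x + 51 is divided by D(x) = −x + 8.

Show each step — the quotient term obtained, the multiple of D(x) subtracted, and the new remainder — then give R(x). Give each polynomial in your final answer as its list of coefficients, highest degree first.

R = [-5]

Step 1: lead(5x⁴ − 49x³ + 77x² − 47x + 51) ÷ lead(D) = 5x⁴ ÷ −x = −5x³. Subtract (−5x³)·D = 5x⁴ − 40x³. Remainder: −9x³ + 77x² − 47x + 51.
Step 2: lead(−9x³ + 77x² − 47x + 51) ÷ lead(D) = −9x³ ÷ −x = 9x². Subtract (9x²)·D = −9x³ + 72x². Remainder: 5x² − 47x + 51.
Step 3: lead(5x² − 47x + 51) ÷ lead(D) = 5x² ÷ −x = −5x. Subtract (−5x)·D = 5x² − 40x. Remainder: −7x + 51.
Step 4: lead(−7x + 51) ÷ lead(D) = −7x ÷ −x = 7. Subtract (7)·D = −7x + 56. Remainder: −5.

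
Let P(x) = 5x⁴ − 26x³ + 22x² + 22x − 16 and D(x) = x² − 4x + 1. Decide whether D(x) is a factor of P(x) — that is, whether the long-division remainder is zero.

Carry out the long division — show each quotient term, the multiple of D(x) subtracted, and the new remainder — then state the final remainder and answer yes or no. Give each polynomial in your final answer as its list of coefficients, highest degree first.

R = [-9], so D(x) is not a factor of P(x). no

Step 1: lead(5x⁴ − 26x³ + 22x² + 22x − 16) ÷ lead(D) = 5x⁴ ÷ x² = 5x². Subtract (5x²)·D = 5x⁴ − 20x³ + 5x². Remainder: −6x³ + 17x² + 22x − 16.
Step 2: lead(−6x³ + 17x² + 22x − 16) ÷ lead(D) = −6x³ ÷ x² = −6x. Subtract (−6x)·D = −6x³ + 24x² − 6x. Remainder: −7x² + 28x − 16.
Step 3: lead(−7x² + 28x − 16) ÷ lead(D) = −7x² ÷ x² = −7. Subtract (−7)·D = −7x² + 28x − 7. Remainder: −9.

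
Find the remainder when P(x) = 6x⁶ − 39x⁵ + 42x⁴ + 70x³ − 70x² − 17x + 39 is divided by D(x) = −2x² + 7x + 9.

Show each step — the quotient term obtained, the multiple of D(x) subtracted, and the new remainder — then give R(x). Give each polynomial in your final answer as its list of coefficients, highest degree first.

R = [3]

Step 1: lead(6x⁶ − 39x⁵ + 42x⁴ + 70x³ − 70x² − 17x + 39) ÷ lead(D) = 6x⁶ ÷ −2x² = −3x⁴. Subtract (−3x⁴)·D = 6x⁶ − 21x⁵ − 27x⁴. Remainder: −18x⁵ + 69x⁴ + 70x³ − 70x² − 17x + 39.
Step 2: lead(−18x⁵ + 69x⁴ + 70x³ − 70x² − 17x + 39) ÷ lead(D) = −18x⁵ ÷ −2x² = 9x³. Subtract (9x³)·D = −18x⁵ + 63x⁴ + 81x³. Remainder: 6x⁴ − 11x³ − 70x² − 17x + 39.
Step 3: lead(6x⁴ − 11x³ − 70x² − 17x + 39) ÷ lead(D) = 6x⁴ ÷ −2x² = −3x². Subtract (−3x²)·D = 6x⁴ − 21x³ − 27x². Remainder: 10x³ − 43x² − 17x + 39.
Step 4: lead(10x³ − 43x² − 17x + 39) ÷ lead(D) = 10x³ ÷ −2x² = −5x. Subtract (−5x)·D = 10x³ − 35x² − 45x. Remainder: −8x² + 28x + 39.
Step 5: lead(−8x² + 28x + 39) ÷ lead(D) = −8x² ÷ −2x² = 4. Subtract (4)·D = −8x² + 28x + 36. Remainder: 3.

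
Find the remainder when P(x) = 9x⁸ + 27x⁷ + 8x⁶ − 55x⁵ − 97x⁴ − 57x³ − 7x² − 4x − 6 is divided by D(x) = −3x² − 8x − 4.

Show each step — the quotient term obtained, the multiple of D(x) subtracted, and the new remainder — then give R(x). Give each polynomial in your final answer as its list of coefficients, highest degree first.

R = [-2]

Step 1: lead(9x⁸ + 27x⁷ + 8x⁶ − 55x⁵ − 97x⁴ − 57x³ − 7x² − 4x − 6) ÷ lead(D) = 9x⁸ ÷ −3x² = −3x⁶. Subtract (−3x⁶)·D = 9x⁸ + 24x⁷ + 12x⁶. Remainder: 3x⁷ − 4x⁶ − 55x⁵ − 97x⁴ − 57x³ − 7x² − 4x − 6.
Step 2: lead(3x⁷ − 4x⁶ − 55x⁵ − 97x⁴ − 57x³ − 7x² − 4x − 6) ÷ lead(D) = 3x⁷ ÷ −3x² = −x⁵. Subtract (−x⁵)·D = 3x⁷ + 8x⁶ + 4x⁵. Remainder: −12x⁶ − 59x⁵ − 97x⁴ − 57x³ − 7x² − 4x − 6.
Step 3: lead(−12x⁶ − 59x⁵ − 97x⁴ − 57x³ − 7x² − 4x − 6) ÷ lead(D) = −12x⁶ ÷ −3x² = 4x⁴. Subtract (4x⁴)·D = −12x⁶ − 32x⁵ − 16x⁴. Remainder: −27x⁵ − 81x⁴ − 57x³ − 7x² − 4x − 6.
Step 4: lead(−27x⁵ − 81x⁴ − 57x³ − 7x² − 4x − 6) ÷ lead(D) = −27x⁵ ÷ −3x² = 9x³. Subtract (9x³)·D = −27x⁵ − 72x⁴ − 36x³. Remainder: −9x⁴ − 21x³ − 7x² − 4x − 6.
Step 5: lead(−9x⁴ − 21x³ − 7x² − 4x − 6) ÷ lead(D) = −9x⁴ ÷ −3x² = 3x². Subtract (3x²)·D = −9x⁴ − 24x³ − 12x². Remainder: 3x³ + 5x² − 4x − 6.
Step 6: lead(3x³ + 5x² − 4x − 6) ÷ lead(D) = 3x³ ÷ −3x² = −x. Subtract (−x)·D = 3x³ + 8x² + 4x. Remainder: −3x² − 8x − 6.
Step 7: lead(−3x² − 8x − 6) ÷ lead(D) = −3x² ÷ −3x² = 1. Subtract (1)·D = −3x² − 8x − 4. Remainder: −2.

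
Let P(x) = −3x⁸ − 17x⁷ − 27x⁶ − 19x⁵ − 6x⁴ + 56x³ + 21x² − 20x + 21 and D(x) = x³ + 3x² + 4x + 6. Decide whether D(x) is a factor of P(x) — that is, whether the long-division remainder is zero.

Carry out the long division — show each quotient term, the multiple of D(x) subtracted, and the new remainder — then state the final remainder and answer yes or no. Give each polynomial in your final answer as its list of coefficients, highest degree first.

Step 1: lead(−3x⁸ − 17x⁷ − 27x⁶ − 19x⁵ − 6x⁴ + 56x³ + 21x² − 20x + 21) ÷ lead(D) = −3x⁸ ÷ x³ = −3x⁵. Subtract (−3x⁵)·D = −3x⁸ − 9x⁷ − 12x⁶ − 18x⁵. Remainder: −8x⁷ − 15x⁶ − x⁵ − 6x⁴ + 56x³ + 21x² − 20x + 21.
Step 2: lead(−8x⁷ − 15x⁶ − x⁵ − 6x⁴ + 56x³ + 21x² − 20x + 21) ÷ lead(D) = −8x⁷ ÷ x³ = −8x⁴. Subtract (−8x⁴)·D = −8x⁷ − 24x⁶ − 32x⁵ − 48x⁴. Remainder: 9x⁶ + 31x⁵ + 42x⁴ + 56x³ + 21x² − 20x + 21.
Step 3: lead(9x⁶ + 31x⁵ + 42x⁴ + 56x³ + 21x² − 20x + 21) ÷ lead(D) = 9x⁶ ÷ x³ = 9x³. Subtract (9x³)·D = 9x⁶ + 27x⁵ + 36x⁴ + 54x³. Remainder: 4x⁵ + 6x⁴ + 2x³ + 21x² − 20x + 21.
Step 4: lead(4x⁵ + 6x⁴ + 2x³ + 21x² − 20x + 21) ÷ lead(D) = 4x⁵ ÷ x³ = 4x². Subtract (4x²)·D = 4x⁵ + 12x⁴ + 16x³ + 24x². Remainder: −6x⁴ − 14x³ − 3x² − 20x + 21.
Step 5: lead(−6x⁴ − 14x³ − 3x² − 20x + 21) ÷ lead(D) = −6x⁴ ÷ x³ = −6x. Subtract (−6x)·D = −6x⁴ − 18x³ − 24x² − 36x. Remainder: 4x³ + 21x² + 16x + 21.
Step 6: lead(4x³ + 21x² + 16x + 21) ÷ lead(D) = 4x³ ÷ x³ = 4. Subtract (4)·D = 4x³ + 12x² + 16x + 24. Remainder: 9x² − 3.

R = [9, 0, -3], so D(x) is not a factor of P(x). no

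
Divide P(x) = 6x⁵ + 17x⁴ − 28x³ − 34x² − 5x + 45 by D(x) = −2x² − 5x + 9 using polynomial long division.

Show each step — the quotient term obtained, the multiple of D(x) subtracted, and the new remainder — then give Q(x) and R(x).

Step 1: lead(6x⁵ + 17x⁴ − 28x³ − 34x² − 5x + 45) ÷ lead(D) = 6x⁵ ÷ −2x² = −3x³. Subtract (−3x³)·D = 6x⁵ + 15x⁴ − 27x³. Remainder: 2x⁴ − x³ − 34x² − 5x + 45.
Step 2: lead(2x⁴ − x³ − 34x² − 5x + 45) ÷ lead(D) = 2x⁴ ÷ −2x² = −x². Subtract (−x²)·D = 2x⁴ + 5x³ − 9x². Remainder: −6x³ − 25x² − 5x + 45.
Step 3: lead(−6x³ − 25x² − 5x + 45) ÷ lead(D) = −6x³ ÷ −2x² = 3x. Subtract (3x)·D = −6x³ − 15x² + 27x. Remainder: −10x² − 32x + 45.
Step 4: lead(−10x² − 32x + 45) ÷ lead(D) = −10x² ÷ −2x² = 5. Subtract (5)·D = −10x² − 25x + 45. Remainder: −7x.

Q(x) = −3x³ − x² + 3x + 5; R(x) = −7x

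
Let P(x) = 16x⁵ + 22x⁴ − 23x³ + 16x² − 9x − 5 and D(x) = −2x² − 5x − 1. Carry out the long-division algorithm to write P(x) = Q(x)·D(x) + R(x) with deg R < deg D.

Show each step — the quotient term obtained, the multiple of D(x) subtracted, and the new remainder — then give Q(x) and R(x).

Step 1: lead(16x⁵ + 22x⁴ − 23x³ + 16x² − 9x − 5) ÷ lead(D) = 16x⁵ ÷ −2x² = −8x³. Subtract (−8x³)·D = 16x⁵ + 40x⁴ + 8x³. Remainder: −18x⁴ − 31x³ + 16x² − 9x − 5.
Step 2: lead(−18x⁴ − 31x³ + 16x² − 9x − 5) ÷ lead(D) = −18x⁴ ÷ −2x² = 9x². Subtract (9x²)·D = −18x⁴ − 45x³ − 9x². Remainder: 14x³ + 25x² − 9x − 5.
Step 3: lead(14x³ + 25x² − 9x − 5) ÷ lead(D) = 14x³ ÷ −2x² = −7x. Subtract (−7x)·D = 14x³ + 35x² + 7x. Remainder: −10x² − 16x − 5.
Step 4: lead(−10x² − 16x − 5) ÷ lead(D) = −10x² ÷ −2x² = 5. Subtract (5)·D = −10x² − 25x − 5. Remainder: 9x.

Q(x) = −8x³ + 9x² − 7x + 5; R(x) = 9x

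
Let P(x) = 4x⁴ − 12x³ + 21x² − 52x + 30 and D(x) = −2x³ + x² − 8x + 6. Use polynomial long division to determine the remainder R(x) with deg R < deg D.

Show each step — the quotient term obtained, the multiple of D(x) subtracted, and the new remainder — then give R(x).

R(x) = 0

Step 1: lead(4x⁴ − 12x³ + 21x² − 52x + 30) ÷ lead(D) = 4x⁴ ÷ −2x³ = −2x. Subtract (−2x)·D = 4x⁴ − 2x³ + 16x² − 12x. Remainder: −10x³ + 5x² − 40x + 30.
Step 2: lead(−10x³ + 5x² − 40x + 30) ÷ lead(D) = −10x³ ÷ −2x³ = 5. Subtract (5)·D = −10x³ + 5x² − 40x + 30. Remainder: 0.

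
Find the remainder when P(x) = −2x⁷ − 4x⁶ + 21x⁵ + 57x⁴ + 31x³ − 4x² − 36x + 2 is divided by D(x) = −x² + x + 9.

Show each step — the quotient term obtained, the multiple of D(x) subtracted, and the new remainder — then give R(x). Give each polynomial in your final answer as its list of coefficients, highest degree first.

Step 1: lead(−2x⁷ − 4x⁶ + 21x⁵ + 57x⁴ + 31x³ − 4x² − 36x + 2) ÷ lead(D) = −2x⁷ ÷ −x² = 2x⁵. Subtract (2x⁵)·D = −2x⁷ + 2x⁶ + 18x⁵. Remainder: −6x⁶ + 3x⁵ + 57x⁴ + 31x³ − 4x² − 36x + 2.
Step 2: lead(−6x⁶ + 3x⁵ + 57x⁴ + 31x³ − 4x² − 36x + 2) ÷ lead(D) = −6x⁶ ÷ −x² = 6x⁴. Subtract (6x⁴)·D = −6x⁶ + 6x⁵ + 54x⁴. Remainder: −3x⁵ + 3x⁴ + 31x³ − 4x² − 36x + 2.
Step 3: lead(−3x⁵ + 3x⁴ + 31x³ − 4x² − 36x + 2) ÷ lead(D) = −3x⁵ ÷ −x² = 3x³. Subtract (3x³)·D = −3x⁵ + 3x⁴ + 27x³. Remainder: 4x³ − 4x² − 36x + 2.
Step 4: lead(4x³ − 4x² − 36x + 2) ÷ lead(D) = 4x³ ÷ −x² = −4x. Subtract (−4x)·D = 4x³ − 4x² − 36x. Remainder: 2.

R = [2]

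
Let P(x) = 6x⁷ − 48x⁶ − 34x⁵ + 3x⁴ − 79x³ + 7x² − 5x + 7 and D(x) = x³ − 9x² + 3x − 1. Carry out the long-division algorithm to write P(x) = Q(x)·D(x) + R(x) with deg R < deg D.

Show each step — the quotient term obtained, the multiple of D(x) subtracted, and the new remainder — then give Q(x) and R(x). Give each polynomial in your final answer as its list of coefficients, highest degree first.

Step 1: lead(6x⁷ − 48x⁶ − 34x⁵ + 3x⁴ − 79x³ + 7x² − 5x + 7) ÷ lead(D) = 6x⁷ ÷ x³ = 6x⁴. Subtract (6x⁴)·D = 6x⁷ − 54x⁶ + 18x⁵ − 6x⁴. Remainder: 6x⁶ − 52x⁵ + 9x⁴ − 79x³ + 7x² − 5x + 7.
Step 2: lead(6x⁶ − 52x⁵ + 9x⁴ − 79x³ + 7x² − 5x + 7) ÷ lead(D) = 6x⁶ ÷ x³ = 6x³. Subtract (6x³)·D = 6x⁶ − 54x⁵ + 18x⁴ − 6x³. Remainder: 2x⁵ − 9x⁴ − 73x³ + 7x² − 5x + 7.
Step 3: lead(2x⁵ − 9x⁴ − 73x³ + 7x² − 5x + 7) ÷ lead(D) = 2x⁵ ÷ x³ = 2x². Subtract (2x²)·D = 2x⁵ − 18x⁴ + 6x³ − 2x². Remainder: 9x⁴ − 79x³ + 9x² − 5x + 7.
Step 4: lead(9x⁴ − 79x³ + 9x² − 5x + 7) ÷ lead(D) = 9x⁴ ÷ x³ = 9x. Subtract (9x)·D = 9x⁴ − 81x³ + 27x² − 9x. Remainder: 2x³ − 18x² + 4x + 7.
Step 5: lead(2x³ − 18x² + 4x + 7) ÷ lead(D) = 2x³ ÷ x³ = 2. Subtract (2)·D = 2x³ − 18x² + 6x − 2. Remainder: −2x + 9.

Q = [6, 6, 2, 9, 2]; R = [-2, 9]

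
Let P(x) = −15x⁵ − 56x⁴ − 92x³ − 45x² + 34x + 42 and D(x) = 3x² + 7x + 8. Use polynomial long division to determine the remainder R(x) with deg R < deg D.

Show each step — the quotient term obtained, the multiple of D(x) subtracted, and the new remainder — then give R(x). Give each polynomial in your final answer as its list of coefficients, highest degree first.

Step 1: lead(−15x⁵ − 56x⁴ − 92x³ − 45x² + 34x + 42) ÷ lead(D) = −15x⁵ ÷ 3x² = −5x³. Subtract (−5x³)·D = −15x⁵ − 35x⁴ − 40x³. Remainder: −21x⁴ − 52x³ − 45x² + 34x + 42.
Step 2: lead(−21x⁴ − 52x³ − 45x² + 34x + 42) ÷ lead(D) = −21x⁴ ÷ 3x² = −7x². Subtract (−7x²)·D = −21x⁴ − 49x³ − 56x². Remainder: −3x³ + 11x² + 34x + 42.
Step 3: lead(−3x³ + 11x² + 34x + 42) ÷ lead(D) = −3x³ ÷ 3x² = −x. Subtract (−x)·D = −3x³ − 7x² − 8x. Remainder: 18x² + 42x + 42.
Step 4: lead(18x² + 42x + 42) ÷ lead(D) = 18x² ÷ 3x² = 6. Subtract (6)·D = 18x² + 42x + 48. Remainder: −6.

R = [-6]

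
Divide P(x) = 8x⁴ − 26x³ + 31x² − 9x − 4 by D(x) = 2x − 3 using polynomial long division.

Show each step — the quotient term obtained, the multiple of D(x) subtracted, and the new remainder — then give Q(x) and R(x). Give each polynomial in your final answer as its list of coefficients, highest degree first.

Q = [4, -7, 5, 3]; R = [5]

Step 1: lead(8x⁴ − 26x³ + 31x² − 9x − 4) ÷ lead(D) = 8x⁴ ÷ 2x = 4x³. Subtract (4x³)·D = 8x⁴ − 12x³. Remainder: −14x³ + 31x² − 9x − 4.
Step 2: lead(−14x³ + 31x² − 9x − 4) ÷ lead(D) = −14x³ ÷ 2x = −7x². Subtract (−7x²)·D = −14x³ + 21x². Remainder: 10x² − 9x − 4.
Step 3: lead(10x² − 9x − 4) ÷ lead(D) = 10x² ÷ 2x = 5x. Subtract (5x)·D = 10x² − 15x. Remainder: 6x − 4.
Step 4: lead(6x − 4) ÷ lead(D) = 6x ÷ 2x = 3. Subtract (3)·D = 6x − 9. Remainder: 5.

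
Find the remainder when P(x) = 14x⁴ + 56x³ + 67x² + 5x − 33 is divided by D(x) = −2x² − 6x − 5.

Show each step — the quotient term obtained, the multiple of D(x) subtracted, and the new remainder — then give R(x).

R(x) = −8

Step 1: lead(14x⁴ + 56x³ + 67x² + 5x − 33) ÷ lead(D) = 14x⁴ ÷ −2x² = −7x². Subtract (−7x²)·D = 14x⁴ + 42x³ + 35x². Remainder: 14x³ + 32x² + 5x − 33.
Step 2: lead(14x³ + 32x² + 5x − 33) ÷ lead(D) = 14x³ ÷ −2x² = −7x. Subtract (−7x)·D = 14x³ + 42x² + 35x. Remainder: −10x² − 30x − 33.
Step 3: lead(−10x² − 30x − 33) ÷ lead(D) = −10x² ÷ −2x² = 5. Subtract (5)·D = −10x² − 30x − 25. Remainder: −8.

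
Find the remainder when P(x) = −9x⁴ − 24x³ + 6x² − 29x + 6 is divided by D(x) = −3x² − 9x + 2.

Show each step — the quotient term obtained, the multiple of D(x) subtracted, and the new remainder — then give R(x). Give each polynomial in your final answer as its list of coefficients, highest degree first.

R = [0]

Step 1: lead(−9x⁴ − 24x³ + 6x² − 29x + 6) ÷ lead(D) = −9x⁴ ÷ −3x² = 3x². Subtract (3x²)·D = −9x⁴ − 27x³ + 6x². Remainder: 3x³ − 29x + 6.
Step 2: lead(3x³ − 29x + 6) ÷ lead(D) = 3x³ ÷ −3x² = −x. Subtract (−x)·D = 3x³ + 9x² − 2x. Remainder: −9x² − 27x + 6.
Step 3: lead(−9x² − 27x + 6) ÷ lead(D) = −9x² ÷ −3x² = 3. Subtract (3)·D = −9x² − 27x + 6. Remainder: 0.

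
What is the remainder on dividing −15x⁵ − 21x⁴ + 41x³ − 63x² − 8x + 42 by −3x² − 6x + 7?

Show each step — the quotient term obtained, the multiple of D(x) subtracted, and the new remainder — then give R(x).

R(x) = 0

Step 1: lead(−15x⁵ − 21x⁴ + 41x³ − 63x² − 8x + 42) ÷ lead(D) = −15x⁵ ÷ −3x² = 5x³. Subtract (5x³)·D = −15x⁵ − 30x⁴ + 35x³. Remainder: 9x⁴ + 6x³ − 63x² − 8x + 42.
Step 2: lead(9x⁴ + 6x³ − 63x² − 8x + 42) ÷ lead(D) = 9x⁴ ÷ −3x² = −3x². Subtract (−3x²)·D = 9x⁴ + 18x³ − 21x². Remainder: −12x³ − 42x² − 8x + 42.
Step 3: lead(−12x³ − 42x² − 8x + 42) ÷ lead(D) = −12x³ ÷ −3x² = 4x. Subtract (4x)·D = −12x³ − 24x² + 28x. Remainder: −18x² − 36x + 42.
Step 4: lead(−18x² − 36x + 42) ÷ lead(D) = −18x² ÷ −3x² = 6. Subtract (6)·D = −18x² − 36x + 42. Remainder: 0.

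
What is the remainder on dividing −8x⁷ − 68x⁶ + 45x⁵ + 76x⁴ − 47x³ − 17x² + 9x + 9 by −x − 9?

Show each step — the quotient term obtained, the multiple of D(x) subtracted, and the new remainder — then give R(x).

R(x) = 9

Step 1: lead(−8x⁷ − 68x⁶ + 45x⁵ + 76x⁴ − 47x³ − 17x² + 9x + 9) ÷ lead(D) = −8x⁷ ÷ −x = 8x⁶. Subtract (8x⁶)·D = −8x⁷ − 72x⁶. Remainder: 4x⁶ + 45x⁵ + 76x⁴ − 47x³ − 17x² + 9x + 9.
Step 2: lead(4x⁶ + 45x⁵ + 76x⁴ − 47x³ − 17x² + 9x + 9) ÷ lead(D) = 4x⁶ ÷ −x = −4x⁵. Subtract (−4x⁵)·D = 4x⁶ + 36x⁵. Remainder: 9x⁵ + 76x⁴ − 47x³ − 17x² + 9x + 9.
Step 3: lead(9x⁵ + 76x⁴ − 47x³ − 17x² + 9x + 9) ÷ lead(D) = 9x⁵ ÷ −x = −9x⁴. Subtract (−9x⁴)·D = 9x⁵ + 81x⁴. Remainder: −5x⁴ − 47x³ − 17x² + 9x + 9.
Step 4: lead(−5x⁴ − 47x³ − 17x² + 9x + 9) ÷ lead(D) = −5x⁴ ÷ −x = 5x³. Subtract (5x³)·D = −5x⁴ − 45x³. Remainder: −2x³ − 17x² + 9x + 9.
Step 5: lead(−2x³ − 17x² + 9x + 9) ÷ lead(D) = −2x³ ÷ −x = 2x². Subtract (2x²)·D = −2x³ − 18x². Remainder: x² + 9x + 9.
Step 6: lead(x² + 9x + 9) ÷ lead(D) = x² ÷ −x = −x. Subtract (−x)·D = x² + 9x. Remainder: 9.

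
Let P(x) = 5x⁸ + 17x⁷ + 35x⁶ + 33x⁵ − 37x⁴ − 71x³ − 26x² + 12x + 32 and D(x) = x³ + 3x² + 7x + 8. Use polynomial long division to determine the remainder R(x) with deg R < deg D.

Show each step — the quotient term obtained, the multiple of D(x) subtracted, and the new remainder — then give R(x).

Step 1: lead(5x⁸ + 17x⁷ + 35x⁶ + 33x⁵ − 37x⁴ − 71x³ − 26x² + 12x + 32) ÷ lead(D) = 5x⁸ ÷ x³ = 5x⁵. Subtract (5x⁵)·D = 5x⁸ + 15x⁷ + 35x⁶ + 40x⁵. Remainder: 2x⁷ − 7x⁵ − 37x⁴ − 71x³ − 26x² + 12x + 32.
Step 2: lead(2x⁷ − 7x⁵ − 37x⁴ − 71x³ − 26x² + 12x + 32) ÷ lead(D) = 2x⁷ ÷ x³ = 2x⁴. Subtract (2x⁴)·D = 2x⁷ + 6x⁶ + 14x⁵ + 16x⁴. Remainder: −6x⁶ − 21x⁵ − 53x⁴ − 71x³ − 26x² + 12x + 32.
Step 3: lead(−6x⁶ − 21x⁵ − 53x⁴ − 71x³ − 26x² + 12x + 32) ÷ lead(D) = −6x⁶ ÷ x³ = −6x³. Subtract (−6x³)·D = −6x⁶ − 18x⁵ − 42x⁴ − 48x³. Remainder: −3x⁵ − 11x⁴ − 23x³ − 26x² + 12x + 32.
Step 4: lead(−3x⁵ − 11x⁴ − 23x³ − 26x² + 12x + 32) ÷ lead(D) = −3x⁵ ÷ x³ = −3x². Subtract (−3x²)·D = −3x⁵ − 9x⁴ − 21x³ − 24x². Remainder: −2x⁴ − 2x³ − 2x² + 12x + 32.
Step 5: lead(−2x⁴ − 2x³ − 2x² + 12x + 32) ÷ lead(D) = −2x⁴ ÷ x³ = −2x. Subtract (−2x)·D = −2x⁴ − 6x³ − 14x² − 16x. Remainder: 4x³ + 12x² + 28x + 32.
Step 6: lead(4x³ + 12x² + 28x + 32) ÷ lead(D) = 4x³ ÷ x³ = 4. Subtract (4)·D = 4x³ + 12x² + 28x + 32. Remainder: 0.

R(x) = 0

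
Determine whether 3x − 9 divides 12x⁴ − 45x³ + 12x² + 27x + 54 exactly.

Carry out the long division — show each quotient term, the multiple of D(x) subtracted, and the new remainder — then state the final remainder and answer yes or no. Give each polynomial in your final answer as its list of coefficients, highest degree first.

R = [0], so D(x) is a factor of P(x). yes

Step 1: lead(12x⁴ − 45x³ + 12x² + 27x + 54) ÷ lead(D) = 12x⁴ ÷ 3x = 4x³. Subtract (4x³)·D = 12x⁴ − 36x³. Remainder: −9x³ + 12x² + 27x + 54.
Step 2: lead(−9x³ + 12x² + 27x + 54) ÷ lead(D) = −9x³ ÷ 3x = −3x². Subtract (−3x²)·D = −9x³ + 27x². Remainder: −15x² + 27x + 54.
Step 3: lead(−15x² + 27x + 54) ÷ lead(D) = −15x² ÷ 3x = −5x. Subtract (−5x)·D = −15x² + 45x. Remainder: −18x + 54.
Step 4: lead(−18x + 54) ÷ lead(D) = −18x ÷ 3x = −6. Subtract (−6)·D = −18x + 54. Remainder: 0.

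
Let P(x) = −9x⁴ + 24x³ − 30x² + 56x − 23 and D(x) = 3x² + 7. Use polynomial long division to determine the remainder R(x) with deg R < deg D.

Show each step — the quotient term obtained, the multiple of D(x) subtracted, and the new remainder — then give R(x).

R(x) = −2

Step 1: lead(−9x⁴ + 24x³ − 30x² + 56x − 23) ÷ lead(D) = −9x⁴ ÷ 3x² = −3x². Subtract (−3x²)·D = −9x⁴ − 21x². Remainder: 24x³ − 9x² + 56x − 23.
Step 2: lead(24x³ − 9x² + 56x − 23) ÷ lead(D) = 24x³ ÷ 3x² = 8x. Subtract (8x)·D = 24x³ + 56x. Remainder: −9x² − 23.
Step 3: lead(−9x² − 23) ÷ lead(D) = −9x² ÷ 3x² = −3. Subtract (−3)·D = −9x² − 21. Remainder: −2.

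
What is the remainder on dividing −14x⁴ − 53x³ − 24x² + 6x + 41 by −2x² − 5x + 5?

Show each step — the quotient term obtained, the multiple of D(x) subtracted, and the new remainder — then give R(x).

Step 1: lead(−14x⁴ − 53x³ − 24x² + 6x + 41) ÷ lead(D) = −14x⁴ ÷ −2x² = 7x². Subtract (7x²)·D = −14x⁴ − 35x³ + 35x². Remainder: −18x³ − 59x² + 6x + 41.
Step 2: lead(−18x³ − 59x² + 6x + 41) ÷ lead(D) = −18x³ ÷ −2x² = 9x. Subtract (9x)·D = −18x³ − 45x² + 45x. Remainder: −14x² − 39x + 41.
Step 3: lead(−14x² − 39x + 41) ÷ lead(D) = −14x² ÷ −2x² = 7. Subtract (7)·D = −14x² − 35x + 35. Remainder: −4x + 6.

R(x) = −4x + 6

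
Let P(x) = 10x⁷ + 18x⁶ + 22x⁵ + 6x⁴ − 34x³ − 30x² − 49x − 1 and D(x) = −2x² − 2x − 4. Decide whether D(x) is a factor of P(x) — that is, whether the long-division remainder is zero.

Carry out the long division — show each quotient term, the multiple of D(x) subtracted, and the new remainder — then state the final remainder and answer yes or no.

R(x) = −9x + 7, so D(x) is not a factor of P(x). no

Step 1: lead(10x⁷ + 18x⁶ + 22x⁵ + 6x⁴ − 34x³ − 30x² − 49x − 1) ÷ lead(D) = 10x⁷ ÷ −2x² = −5x⁵. Subtract (−5x⁵)·D = 10x⁷ + 10x⁶ + 20x⁵. Remainder: 8x⁶ + 2x⁵ + 6x⁴ − 34x³ − 30x² − 49x − 1.
Step 2: lead(8x⁶ + 2x⁵ + 6x⁴ − 34x³ − 30x² − 49x − 1) ÷ lead(D) = 8x⁶ ÷ −2x² = −4x⁴. Subtract (−4x⁴)·D = 8x⁶ + 8x⁵ + 16x⁴. Remainder: −6x⁵ − 10x⁴ − 34x³ − 30x² − 49x − 1.
Step 3: lead(−6x⁵ − 10x⁴ − 34x³ − 30x² − 49x − 1) ÷ lead(D) = −6x⁵ ÷ −2x² = 3x³. Subtract (3x³)·D = −6x⁵ − 6x⁴ − 12x³. Remainder: −4x⁴ − 22x³ − 30x² − 49x − 1.
Step 4: lead(−4x⁴ − 22x³ − 30x² − 49x − 1) ÷ lead(D) = −4x⁴ ÷ −2x² = 2x². Subtract (2x²)·D = −4x⁴ − 4x³ − 8x². Remainder: −18x³ − 22x² − 49x − 1.
Step 5: lead(−18x³ − 22x² − 49x − 1) ÷ lead(D) = −18x³ ÷ −2x² = 9x. Subtract (9x)·D = −18x³ − 18x² − 36x. Remainder: −4x² − 13x − 1.
Step 6: lead(−4x² − 13x − 1) ÷ lead(D) = −4x² ÷ −2x² = 2. Subtract (2)·D = −4x² − 4x − 8. Remainder: −9x + 7.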